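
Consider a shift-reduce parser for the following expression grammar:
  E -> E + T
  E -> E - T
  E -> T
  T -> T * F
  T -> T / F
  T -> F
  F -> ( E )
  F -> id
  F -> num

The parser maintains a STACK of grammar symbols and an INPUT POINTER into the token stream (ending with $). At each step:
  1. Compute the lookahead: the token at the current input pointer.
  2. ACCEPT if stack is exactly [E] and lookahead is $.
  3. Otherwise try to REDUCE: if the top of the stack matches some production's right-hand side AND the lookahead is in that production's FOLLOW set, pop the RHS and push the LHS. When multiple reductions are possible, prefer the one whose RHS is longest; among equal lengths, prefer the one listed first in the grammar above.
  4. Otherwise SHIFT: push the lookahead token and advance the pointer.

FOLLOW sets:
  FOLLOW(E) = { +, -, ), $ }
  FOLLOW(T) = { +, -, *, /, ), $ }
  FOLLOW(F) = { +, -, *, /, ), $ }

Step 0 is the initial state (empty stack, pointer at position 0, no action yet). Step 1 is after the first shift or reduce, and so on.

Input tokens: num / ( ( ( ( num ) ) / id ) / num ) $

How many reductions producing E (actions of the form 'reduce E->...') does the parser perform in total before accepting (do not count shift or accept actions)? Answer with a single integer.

Step 1: shift num. Stack=[num] ptr=1 lookahead=/ remaining=[/ ( ( ( ( num ) ) / id ) / num ) $]
Step 2: reduce F->num. Stack=[F] ptr=1 lookahead=/ remaining=[/ ( ( ( ( num ) ) / id ) / num ) $]
Step 3: reduce T->F. Stack=[T] ptr=1 lookahead=/ remaining=[/ ( ( ( ( num ) ) / id ) / num ) $]
Step 4: shift /. Stack=[T /] ptr=2 lookahead=( remaining=[( ( ( ( num ) ) / id ) / num ) $]
Step 5: shift (. Stack=[T / (] ptr=3 lookahead=( remaining=[( ( ( num ) ) / id ) / num ) $]
Step 6: shift (. Stack=[T / ( (] ptr=4 lookahead=( remaining=[( ( num ) ) / id ) / num ) $]
Step 7: shift (. Stack=[T / ( ( (] ptr=5 lookahead=( remaining=[( num ) ) / id ) / num ) $]
Step 8: shift (. Stack=[T / ( ( ( (] ptr=6 lookahead=num remaining=[num ) ) / id ) / num ) $]
Step 9: shift num. Stack=[T / ( ( ( ( num] ptr=7 lookahead=) remaining=[) ) / id ) / num ) $]
Step 10: reduce F->num. Stack=[T / ( ( ( ( F] ptr=7 lookahead=) remaining=[) ) / id ) / num ) $]
Step 11: reduce T->F. Stack=[T / ( ( ( ( T] ptr=7 lookahead=) remaining=[) ) / id ) / num ) $]
Step 12: reduce E->T. Stack=[T / ( ( ( ( E] ptr=7 lookahead=) remaining=[) ) / id ) / num ) $]
Step 13: shift ). Stack=[T / ( ( ( ( E )] ptr=8 lookahead=) remaining=[) / id ) / num ) $]
Step 14: reduce F->( E ). Stack=[T / ( ( ( F] ptr=8 lookahead=) remaining=[) / id ) / num ) $]
Step 15: reduce T->F. Stack=[T / ( ( ( T] ptr=8 lookahead=) remaining=[) / id ) / num ) $]
Step 16: reduce E->T. Stack=[T / ( ( ( E] ptr=8 lookahead=) remaining=[) / id ) / num ) $]
Step 17: shift ). Stack=[T / ( ( ( E )] ptr=9 lookahead=/ remaining=[/ id ) / num ) $]
Step 18: reduce F->( E ). Stack=[T / ( ( F] ptr=9 lookahead=/ remaining=[/ id ) / num ) $]
Step 19: reduce T->F. Stack=[T / ( ( T] ptr=9 lookahead=/ remaining=[/ id ) / num ) $]
Step 20: shift /. Stack=[T / ( ( T /] ptr=10 lookahead=id remaining=[id ) / num ) $]
Step 21: shift id. Stack=[T / ( ( T / id] ptr=11 lookahead=) remaining=[) / num ) $]
Step 22: reduce F->id. Stack=[T / ( ( T / F] ptr=11 lookahead=) remaining=[) / num ) $]
Step 23: reduce T->T / F. Stack=[T / ( ( T] ptr=11 lookahead=) remaining=[) / num ) $]
Step 24: reduce E->T. Stack=[T / ( ( E] ptr=11 lookahead=) remaining=[) / num ) $]
Step 25: shift ). Stack=[T / ( ( E )] ptr=12 lookahead=/ remaining=[/ num ) $]
Step 26: reduce F->( E ). Stack=[T / ( F] ptr=12 lookahead=/ remaining=[/ num ) $]
Step 27: reduce T->F. Stack=[T / ( T] ptr=12 lookahead=/ remaining=[/ num ) $]
Step 28: shift /. Stack=[T / ( T /] ptr=13 lookahead=num remaining=[num ) $]
Step 29: shift num. Stack=[T / ( T / num] ptr=14 lookahead=) remaining=[) $]
Step 30: reduce F->num. Stack=[T / ( T / F] ptr=14 lookahead=) remaining=[) $]
Step 31: reduce T->T / F. Stack=[T / ( T] ptr=14 lookahead=) remaining=[) $]
Step 32: reduce E->T. Stack=[T / ( E] ptr=14 lookahead=) remaining=[) $]
Step 33: shift ). Stack=[T / ( E )] ptr=15 lookahead=$ remaining=[$]
Step 34: reduce F->( E ). Stack=[T / F] ptr=15 lookahead=$ remaining=[$]
Step 35: reduce T->T / F. Stack=[T] ptr=15 lookahead=$ remaining=[$]
Step 36: reduce E->T. Stack=[E] ptr=15 lookahead=$ remaining=[$]
Step 37: accept. Stack=[E] ptr=15 lookahead=$ remaining=[$]

Answer: 5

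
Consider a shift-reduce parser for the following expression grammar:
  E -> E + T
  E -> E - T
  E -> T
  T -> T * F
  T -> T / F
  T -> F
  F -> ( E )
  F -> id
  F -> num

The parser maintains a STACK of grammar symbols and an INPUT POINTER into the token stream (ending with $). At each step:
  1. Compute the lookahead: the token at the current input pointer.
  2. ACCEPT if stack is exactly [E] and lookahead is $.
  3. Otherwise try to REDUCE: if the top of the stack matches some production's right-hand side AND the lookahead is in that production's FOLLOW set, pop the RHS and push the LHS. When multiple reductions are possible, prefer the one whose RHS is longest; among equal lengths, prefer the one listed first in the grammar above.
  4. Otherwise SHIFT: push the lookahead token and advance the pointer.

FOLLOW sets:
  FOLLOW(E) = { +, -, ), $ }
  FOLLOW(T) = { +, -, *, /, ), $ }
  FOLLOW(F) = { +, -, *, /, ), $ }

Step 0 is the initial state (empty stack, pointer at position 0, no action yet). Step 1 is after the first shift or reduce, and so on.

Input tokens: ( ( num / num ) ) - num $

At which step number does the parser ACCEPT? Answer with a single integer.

Answer: 24

Derivation:
Step 1: shift (. Stack=[(] ptr=1 lookahead=( remaining=[( num / num ) ) - num $]
Step 2: shift (. Stack=[( (] ptr=2 lookahead=num remaining=[num / num ) ) - num $]
Step 3: shift num. Stack=[( ( num] ptr=3 lookahead=/ remaining=[/ num ) ) - num $]
Step 4: reduce F->num. Stack=[( ( F] ptr=3 lookahead=/ remaining=[/ num ) ) - num $]
Step 5: reduce T->F. Stack=[( ( T] ptr=3 lookahead=/ remaining=[/ num ) ) - num $]
Step 6: shift /. Stack=[( ( T /] ptr=4 lookahead=num remaining=[num ) ) - num $]
Step 7: shift num. Stack=[( ( T / num] ptr=5 lookahead=) remaining=[) ) - num $]
Step 8: reduce F->num. Stack=[( ( T / F] ptr=5 lookahead=) remaining=[) ) - num $]
Step 9: reduce T->T / F. Stack=[( ( T] ptr=5 lookahead=) remaining=[) ) - num $]
Step 10: reduce E->T. Stack=[( ( E] ptr=5 lookahead=) remaining=[) ) - num $]
Step 11: shift ). Stack=[( ( E )] ptr=6 lookahead=) remaining=[) - num $]
Step 12: reduce F->( E ). Stack=[( F] ptr=6 lookahead=) remaining=[) - num $]
Step 13: reduce T->F. Stack=[( T] ptr=6 lookahead=) remaining=[) - num $]
Step 14: reduce E->T. Stack=[( E] ptr=6 lookahead=) remaining=[) - num $]
Step 15: shift ). Stack=[( E )] ptr=7 lookahead=- remaining=[- num $]
Step 16: reduce F->( E ). Stack=[F] ptr=7 lookahead=- remaining=[- num $]
Step 17: reduce T->F. Stack=[T] ptr=7 lookahead=- remaining=[- num $]
Step 18: reduce E->T. Stack=[E] ptr=7 lookahead=- remaining=[- num $]
Step 19: shift -. Stack=[E -] ptr=8 lookahead=num remaining=[num $]
Step 20: shift num. Stack=[E - num] ptr=9 lookahead=$ remaining=[$]
Step 21: reduce F->num. Stack=[E - F] ptr=9 lookahead=$ remaining=[$]
Step 22: reduce T->F. Stack=[E - T] ptr=9 lookahead=$ remaining=[$]
Step 23: reduce E->E - T. Stack=[E] ptr=9 lookahead=$ remaining=[$]
Step 24: accept. Stack=[E] ptr=9 lookahead=$ remaining=[$]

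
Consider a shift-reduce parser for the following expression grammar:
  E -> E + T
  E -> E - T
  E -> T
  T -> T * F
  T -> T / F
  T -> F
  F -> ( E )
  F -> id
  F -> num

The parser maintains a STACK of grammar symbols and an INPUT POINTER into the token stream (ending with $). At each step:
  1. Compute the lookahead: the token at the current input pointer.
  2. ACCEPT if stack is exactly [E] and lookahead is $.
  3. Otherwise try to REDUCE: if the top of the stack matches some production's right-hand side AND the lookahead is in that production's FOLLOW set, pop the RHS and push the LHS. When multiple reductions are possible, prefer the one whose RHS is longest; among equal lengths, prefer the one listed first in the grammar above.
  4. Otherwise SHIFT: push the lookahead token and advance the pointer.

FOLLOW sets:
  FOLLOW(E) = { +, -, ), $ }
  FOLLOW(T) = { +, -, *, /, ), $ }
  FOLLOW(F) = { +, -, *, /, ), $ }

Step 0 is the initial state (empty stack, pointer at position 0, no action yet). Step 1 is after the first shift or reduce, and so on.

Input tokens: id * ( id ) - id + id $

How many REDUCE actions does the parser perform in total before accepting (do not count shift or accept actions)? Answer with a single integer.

Answer: 14

Derivation:
Step 1: shift id. Stack=[id] ptr=1 lookahead=* remaining=[* ( id ) - id + id $]
Step 2: reduce F->id. Stack=[F] ptr=1 lookahead=* remaining=[* ( id ) - id + id $]
Step 3: reduce T->F. Stack=[T] ptr=1 lookahead=* remaining=[* ( id ) - id + id $]
Step 4: shift *. Stack=[T *] ptr=2 lookahead=( remaining=[( id ) - id + id $]
Step 5: shift (. Stack=[T * (] ptr=3 lookahead=id remaining=[id ) - id + id $]
Step 6: shift id. Stack=[T * ( id] ptr=4 lookahead=) remaining=[) - id + id $]
Step 7: reduce F->id. Stack=[T * ( F] ptr=4 lookahead=) remaining=[) - id + id $]
Step 8: reduce T->F. Stack=[T * ( T] ptr=4 lookahead=) remaining=[) - id + id $]
Step 9: reduce E->T. Stack=[T * ( E] ptr=4 lookahead=) remaining=[) - id + id $]
Step 10: shift ). Stack=[T * ( E )] ptr=5 lookahead=- remaining=[- id + id $]
Step 11: reduce F->( E ). Stack=[T * F] ptr=5 lookahead=- remaining=[- id + id $]
Step 12: reduce T->T * F. Stack=[T] ptr=5 lookahead=- remaining=[- id + id $]
Step 13: reduce E->T. Stack=[E] ptr=5 lookahead=- remaining=[- id + id $]
Step 14: shift -. Stack=[E -] ptr=6 lookahead=id remaining=[id + id $]
Step 15: shift id. Stack=[E - id] ptr=7 lookahead=+ remaining=[+ id $]
Step 16: reduce F->id. Stack=[E - F] ptr=7 lookahead=+ remaining=[+ id $]
Step 17: reduce T->F. Stack=[E - T] ptr=7 lookahead=+ remaining=[+ id $]
Step 18: reduce E->E - T. Stack=[E] ptr=7 lookahead=+ remaining=[+ id $]
Step 19: shift +. Stack=[E +] ptr=8 lookahead=id remaining=[id $]
Step 20: shift id. Stack=[E + id] ptr=9 lookahead=$ remaining=[$]
Step 21: reduce F->id. Stack=[E + F] ptr=9 lookahead=$ remaining=[$]
Step 22: reduce T->F. Stack=[E + T] ptr=9 lookahead=$ remaining=[$]
Step 23: reduce E->E + T. Stack=[E] ptr=9 lookahead=$ remaining=[$]
Step 24: accept. Stack=[E] ptr=9 lookahead=$ remaining=[$]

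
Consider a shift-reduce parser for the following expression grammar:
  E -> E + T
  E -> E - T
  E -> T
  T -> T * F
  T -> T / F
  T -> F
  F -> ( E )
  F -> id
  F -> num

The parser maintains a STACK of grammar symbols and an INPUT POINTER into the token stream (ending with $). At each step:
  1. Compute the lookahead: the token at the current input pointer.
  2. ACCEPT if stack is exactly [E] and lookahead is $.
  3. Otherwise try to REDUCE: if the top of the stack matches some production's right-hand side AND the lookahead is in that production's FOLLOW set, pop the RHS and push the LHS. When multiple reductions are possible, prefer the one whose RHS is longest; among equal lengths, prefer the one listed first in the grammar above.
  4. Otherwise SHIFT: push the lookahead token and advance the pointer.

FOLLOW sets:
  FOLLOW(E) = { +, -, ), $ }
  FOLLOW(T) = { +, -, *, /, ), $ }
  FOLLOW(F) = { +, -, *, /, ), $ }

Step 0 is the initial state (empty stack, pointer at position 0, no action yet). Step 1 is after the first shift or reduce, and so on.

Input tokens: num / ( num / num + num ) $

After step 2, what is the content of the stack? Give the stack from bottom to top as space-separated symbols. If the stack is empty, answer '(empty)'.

Step 1: shift num. Stack=[num] ptr=1 lookahead=/ remaining=[/ ( num / num + num ) $]
Step 2: reduce F->num. Stack=[F] ptr=1 lookahead=/ remaining=[/ ( num / num + num ) $]

Answer: F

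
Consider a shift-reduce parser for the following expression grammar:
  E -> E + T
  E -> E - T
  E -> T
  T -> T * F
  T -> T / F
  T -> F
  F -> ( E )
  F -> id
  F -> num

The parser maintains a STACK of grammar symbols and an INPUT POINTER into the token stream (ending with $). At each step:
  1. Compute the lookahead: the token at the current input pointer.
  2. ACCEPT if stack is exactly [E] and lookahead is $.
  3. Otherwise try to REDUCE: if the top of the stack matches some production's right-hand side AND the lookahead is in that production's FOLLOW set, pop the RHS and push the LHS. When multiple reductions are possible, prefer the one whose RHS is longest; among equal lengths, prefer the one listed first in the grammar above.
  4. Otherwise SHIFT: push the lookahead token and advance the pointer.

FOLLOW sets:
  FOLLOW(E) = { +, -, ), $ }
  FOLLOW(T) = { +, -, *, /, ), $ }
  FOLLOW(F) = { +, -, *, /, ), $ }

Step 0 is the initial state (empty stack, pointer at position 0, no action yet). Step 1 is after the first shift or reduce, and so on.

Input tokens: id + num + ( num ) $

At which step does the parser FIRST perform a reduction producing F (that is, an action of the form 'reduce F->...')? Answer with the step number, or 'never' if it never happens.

Step 1: shift id. Stack=[id] ptr=1 lookahead=+ remaining=[+ num + ( num ) $]
Step 2: reduce F->id. Stack=[F] ptr=1 lookahead=+ remaining=[+ num + ( num ) $]

Answer: 2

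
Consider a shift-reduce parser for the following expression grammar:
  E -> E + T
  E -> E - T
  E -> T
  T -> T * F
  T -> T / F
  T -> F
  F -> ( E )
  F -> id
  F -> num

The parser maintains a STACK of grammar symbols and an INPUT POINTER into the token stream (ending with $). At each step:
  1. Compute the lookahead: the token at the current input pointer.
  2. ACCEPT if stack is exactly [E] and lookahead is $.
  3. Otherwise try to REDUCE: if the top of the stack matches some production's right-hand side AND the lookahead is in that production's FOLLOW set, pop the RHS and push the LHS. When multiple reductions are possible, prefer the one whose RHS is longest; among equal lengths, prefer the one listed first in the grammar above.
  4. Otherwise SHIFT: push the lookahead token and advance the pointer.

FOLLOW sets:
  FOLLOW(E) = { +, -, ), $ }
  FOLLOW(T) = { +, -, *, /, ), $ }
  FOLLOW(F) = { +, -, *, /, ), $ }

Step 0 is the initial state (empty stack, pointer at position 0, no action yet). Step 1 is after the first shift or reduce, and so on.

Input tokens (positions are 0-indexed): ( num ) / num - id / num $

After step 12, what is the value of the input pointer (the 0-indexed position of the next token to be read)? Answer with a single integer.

Step 1: shift (. Stack=[(] ptr=1 lookahead=num remaining=[num ) / num - id / num $]
Step 2: shift num. Stack=[( num] ptr=2 lookahead=) remaining=[) / num - id / num $]
Step 3: reduce F->num. Stack=[( F] ptr=2 lookahead=) remaining=[) / num - id / num $]
Step 4: reduce T->F. Stack=[( T] ptr=2 lookahead=) remaining=[) / num - id / num $]
Step 5: reduce E->T. Stack=[( E] ptr=2 lookahead=) remaining=[) / num - id / num $]
Step 6: shift ). Stack=[( E )] ptr=3 lookahead=/ remaining=[/ num - id / num $]
Step 7: reduce F->( E ). Stack=[F] ptr=3 lookahead=/ remaining=[/ num - id / num $]
Step 8: reduce T->F. Stack=[T] ptr=3 lookahead=/ remaining=[/ num - id / num $]
Step 9: shift /. Stack=[T /] ptr=4 lookahead=num remaining=[num - id / num $]
Step 10: shift num. Stack=[T / num] ptr=5 lookahead=- remaining=[- id / num $]
Step 11: reduce F->num. Stack=[T / F] ptr=5 lookahead=- remaining=[- id / num $]
Step 12: reduce T->T / F. Stack=[T] ptr=5 lookahead=- remaining=[- id / num $]

Answer: 5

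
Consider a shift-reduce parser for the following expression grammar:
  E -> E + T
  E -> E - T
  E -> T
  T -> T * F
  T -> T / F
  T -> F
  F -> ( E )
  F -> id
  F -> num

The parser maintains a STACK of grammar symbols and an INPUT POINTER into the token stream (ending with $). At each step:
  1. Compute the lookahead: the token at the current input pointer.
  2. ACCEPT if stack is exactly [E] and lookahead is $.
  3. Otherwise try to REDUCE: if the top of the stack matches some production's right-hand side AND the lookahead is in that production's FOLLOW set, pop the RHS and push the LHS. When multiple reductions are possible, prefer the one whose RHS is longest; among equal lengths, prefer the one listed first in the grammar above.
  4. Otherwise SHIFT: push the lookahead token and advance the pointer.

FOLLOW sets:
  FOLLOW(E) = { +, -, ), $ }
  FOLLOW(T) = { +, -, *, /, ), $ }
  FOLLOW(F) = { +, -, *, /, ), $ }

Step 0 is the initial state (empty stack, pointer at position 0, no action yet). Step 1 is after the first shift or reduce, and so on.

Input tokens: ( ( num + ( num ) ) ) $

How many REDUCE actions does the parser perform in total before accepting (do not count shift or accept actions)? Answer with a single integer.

Step 1: shift (. Stack=[(] ptr=1 lookahead=( remaining=[( num + ( num ) ) ) $]
Step 2: shift (. Stack=[( (] ptr=2 lookahead=num remaining=[num + ( num ) ) ) $]
Step 3: shift num. Stack=[( ( num] ptr=3 lookahead=+ remaining=[+ ( num ) ) ) $]
Step 4: reduce F->num. Stack=[( ( F] ptr=3 lookahead=+ remaining=[+ ( num ) ) ) $]
Step 5: reduce T->F. Stack=[( ( T] ptr=3 lookahead=+ remaining=[+ ( num ) ) ) $]
Step 6: reduce E->T. Stack=[( ( E] ptr=3 lookahead=+ remaining=[+ ( num ) ) ) $]
Step 7: shift +. Stack=[( ( E +] ptr=4 lookahead=( remaining=[( num ) ) ) $]
Step 8: shift (. Stack=[( ( E + (] ptr=5 lookahead=num remaining=[num ) ) ) $]
Step 9: shift num. Stack=[( ( E + ( num] ptr=6 lookahead=) remaining=[) ) ) $]
Step 10: reduce F->num. Stack=[( ( E + ( F] ptr=6 lookahead=) remaining=[) ) ) $]
Step 11: reduce T->F. Stack=[( ( E + ( T] ptr=6 lookahead=) remaining=[) ) ) $]
Step 12: reduce E->T. Stack=[( ( E + ( E] ptr=6 lookahead=) remaining=[) ) ) $]
Step 13: shift ). Stack=[( ( E + ( E )] ptr=7 lookahead=) remaining=[) ) $]
Step 14: reduce F->( E ). Stack=[( ( E + F] ptr=7 lookahead=) remaining=[) ) $]
Step 15: reduce T->F. Stack=[( ( E + T] ptr=7 lookahead=) remaining=[) ) $]
Step 16: reduce E->E + T. Stack=[( ( E] ptr=7 lookahead=) remaining=[) ) $]
Step 17: shift ). Stack=[( ( E )] ptr=8 lookahead=) remaining=[) $]
Step 18: reduce F->( E ). Stack=[( F] ptr=8 lookahead=) remaining=[) $]
Step 19: reduce T->F. Stack=[( T] ptr=8 lookahead=) remaining=[) $]
Step 20: reduce E->T. Stack=[( E] ptr=8 lookahead=) remaining=[) $]
Step 21: shift ). Stack=[( E )] ptr=9 lookahead=$ remaining=[$]
Step 22: reduce F->( E ). Stack=[F] ptr=9 lookahead=$ remaining=[$]
Step 23: reduce T->F. Stack=[T] ptr=9 lookahead=$ remaining=[$]
Step 24: reduce E->T. Stack=[E] ptr=9 lookahead=$ remaining=[$]
Step 25: accept. Stack=[E] ptr=9 lookahead=$ remaining=[$]

Answer: 15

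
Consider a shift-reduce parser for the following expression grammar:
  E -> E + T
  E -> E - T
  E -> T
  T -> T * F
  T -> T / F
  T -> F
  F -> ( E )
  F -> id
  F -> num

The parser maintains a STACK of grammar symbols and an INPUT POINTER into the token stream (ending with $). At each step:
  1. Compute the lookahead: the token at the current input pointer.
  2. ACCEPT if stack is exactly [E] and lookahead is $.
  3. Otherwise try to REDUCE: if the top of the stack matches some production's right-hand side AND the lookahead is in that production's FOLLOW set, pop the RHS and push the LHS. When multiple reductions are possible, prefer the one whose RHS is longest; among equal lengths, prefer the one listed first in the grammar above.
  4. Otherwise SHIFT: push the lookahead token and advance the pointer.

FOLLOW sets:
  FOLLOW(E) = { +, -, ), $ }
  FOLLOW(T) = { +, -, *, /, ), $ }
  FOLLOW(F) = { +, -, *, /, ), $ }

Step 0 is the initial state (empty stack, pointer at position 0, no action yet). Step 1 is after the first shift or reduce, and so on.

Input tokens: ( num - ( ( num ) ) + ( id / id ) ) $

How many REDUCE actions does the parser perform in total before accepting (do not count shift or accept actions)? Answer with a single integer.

Answer: 23

Derivation:
Step 1: shift (. Stack=[(] ptr=1 lookahead=num remaining=[num - ( ( num ) ) + ( id / id ) ) $]
Step 2: shift num. Stack=[( num] ptr=2 lookahead=- remaining=[- ( ( num ) ) + ( id / id ) ) $]
Step 3: reduce F->num. Stack=[( F] ptr=2 lookahead=- remaining=[- ( ( num ) ) + ( id / id ) ) $]
Step 4: reduce T->F. Stack=[( T] ptr=2 lookahead=- remaining=[- ( ( num ) ) + ( id / id ) ) $]
Step 5: reduce E->T. Stack=[( E] ptr=2 lookahead=- remaining=[- ( ( num ) ) + ( id / id ) ) $]
Step 6: shift -. Stack=[( E -] ptr=3 lookahead=( remaining=[( ( num ) ) + ( id / id ) ) $]
Step 7: shift (. Stack=[( E - (] ptr=4 lookahead=( remaining=[( num ) ) + ( id / id ) ) $]
Step 8: shift (. Stack=[( E - ( (] ptr=5 lookahead=num remaining=[num ) ) + ( id / id ) ) $]
Step 9: shift num. Stack=[( E - ( ( num] ptr=6 lookahead=) remaining=[) ) + ( id / id ) ) $]
Step 10: reduce F->num. Stack=[( E - ( ( F] ptr=6 lookahead=) remaining=[) ) + ( id / id ) ) $]
Step 11: reduce T->F. Stack=[( E - ( ( T] ptr=6 lookahead=) remaining=[) ) + ( id / id ) ) $]
Step 12: reduce E->T. Stack=[( E - ( ( E] ptr=6 lookahead=) remaining=[) ) + ( id / id ) ) $]
Step 13: shift ). Stack=[( E - ( ( E )] ptr=7 lookahead=) remaining=[) + ( id / id ) ) $]
Step 14: reduce F->( E ). Stack=[( E - ( F] ptr=7 lookahead=) remaining=[) + ( id / id ) ) $]
Step 15: reduce T->F. Stack=[( E - ( T] ptr=7 lookahead=) remaining=[) + ( id / id ) ) $]
Step 16: reduce E->T. Stack=[( E - ( E] ptr=7 lookahead=) remaining=[) + ( id / id ) ) $]
Step 17: shift ). Stack=[( E - ( E )] ptr=8 lookahead=+ remaining=[+ ( id / id ) ) $]
Step 18: reduce F->( E ). Stack=[( E - F] ptr=8 lookahead=+ remaining=[+ ( id / id ) ) $]
Step 19: reduce T->F. Stack=[( E - T] ptr=8 lookahead=+ remaining=[+ ( id / id ) ) $]
Step 20: reduce E->E - T. Stack=[( E] ptr=8 lookahead=+ remaining=[+ ( id / id ) ) $]
Step 21: shift +. Stack=[( E +] ptr=9 lookahead=( remaining=[( id / id ) ) $]
Step 22: shift (. Stack=[( E + (] ptr=10 lookahead=id remaining=[id / id ) ) $]
Step 23: shift id. Stack=[( E + ( id] ptr=11 lookahead=/ remaining=[/ id ) ) $]
Step 24: reduce F->id. Stack=[( E + ( F] ptr=11 lookahead=/ remaining=[/ id ) ) $]
Step 25: reduce T->F. Stack=[( E + ( T] ptr=11 lookahead=/ remaining=[/ id ) ) $]
Step 26: shift /. Stack=[( E + ( T /] ptr=12 lookahead=id remaining=[id ) ) $]
Step 27: shift id. Stack=[( E + ( T / id] ptr=13 lookahead=) remaining=[) ) $]
Step 28: reduce F->id. Stack=[( E + ( T / F] ptr=13 lookahead=) remaining=[) ) $]
Step 29: reduce T->T / F. Stack=[( E + ( T] ptr=13 lookahead=) remaining=[) ) $]
Step 30: reduce E->T. Stack=[( E + ( E] ptr=13 lookahead=) remaining=[) ) $]
Step 31: shift ). Stack=[( E + ( E )] ptr=14 lookahead=) remaining=[) $]
Step 32: reduce F->( E ). Stack=[( E + F] ptr=14 lookahead=) remaining=[) $]
Step 33: reduce T->F. Stack=[( E + T] ptr=14 lookahead=) remaining=[) $]
Step 34: reduce E->E + T. Stack=[( E] ptr=14 lookahead=) remaining=[) $]
Step 35: shift ). Stack=[( E )] ptr=15 lookahead=$ remaining=[$]
Step 36: reduce F->( E ). Stack=[F] ptr=15 lookahead=$ remaining=[$]
Step 37: reduce T->F. Stack=[T] ptr=15 lookahead=$ remaining=[$]
Step 38: reduce E->T. Stack=[E] ptr=15 lookahead=$ remaining=[$]
Step 39: accept. Stack=[E] ptr=15 lookahead=$ remaining=[$]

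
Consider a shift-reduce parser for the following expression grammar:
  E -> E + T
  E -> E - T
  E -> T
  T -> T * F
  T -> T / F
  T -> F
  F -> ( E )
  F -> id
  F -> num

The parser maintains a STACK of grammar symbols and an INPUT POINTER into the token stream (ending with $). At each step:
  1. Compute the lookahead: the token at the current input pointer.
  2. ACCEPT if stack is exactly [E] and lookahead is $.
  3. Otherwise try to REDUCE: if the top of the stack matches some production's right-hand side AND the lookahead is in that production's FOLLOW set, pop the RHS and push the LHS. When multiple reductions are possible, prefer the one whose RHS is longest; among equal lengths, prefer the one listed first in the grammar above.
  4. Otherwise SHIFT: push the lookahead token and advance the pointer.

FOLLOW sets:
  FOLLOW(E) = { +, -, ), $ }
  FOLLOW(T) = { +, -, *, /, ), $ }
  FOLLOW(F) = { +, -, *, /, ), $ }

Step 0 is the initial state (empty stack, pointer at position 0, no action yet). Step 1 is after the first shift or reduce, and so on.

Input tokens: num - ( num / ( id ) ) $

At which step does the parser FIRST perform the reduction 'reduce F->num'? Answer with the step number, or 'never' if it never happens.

Answer: 2

Derivation:
Step 1: shift num. Stack=[num] ptr=1 lookahead=- remaining=[- ( num / ( id ) ) $]
Step 2: reduce F->num. Stack=[F] ptr=1 lookahead=- remaining=[- ( num / ( id ) ) $]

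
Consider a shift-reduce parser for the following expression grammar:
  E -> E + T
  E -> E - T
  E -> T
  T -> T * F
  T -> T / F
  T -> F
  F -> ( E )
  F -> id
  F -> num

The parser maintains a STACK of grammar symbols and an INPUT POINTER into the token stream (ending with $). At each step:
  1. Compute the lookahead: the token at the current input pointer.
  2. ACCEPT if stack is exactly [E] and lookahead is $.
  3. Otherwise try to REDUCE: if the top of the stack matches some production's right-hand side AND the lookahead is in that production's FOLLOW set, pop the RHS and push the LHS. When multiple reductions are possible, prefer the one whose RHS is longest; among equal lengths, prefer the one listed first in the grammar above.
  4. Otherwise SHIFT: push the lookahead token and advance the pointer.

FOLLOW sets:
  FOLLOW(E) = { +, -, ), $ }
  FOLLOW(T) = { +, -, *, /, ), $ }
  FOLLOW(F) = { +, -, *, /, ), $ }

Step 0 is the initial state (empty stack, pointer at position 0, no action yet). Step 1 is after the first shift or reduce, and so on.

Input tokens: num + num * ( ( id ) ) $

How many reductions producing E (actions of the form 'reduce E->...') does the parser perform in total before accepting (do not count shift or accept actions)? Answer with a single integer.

Answer: 4

Derivation:
Step 1: shift num. Stack=[num] ptr=1 lookahead=+ remaining=[+ num * ( ( id ) ) $]
Step 2: reduce F->num. Stack=[F] ptr=1 lookahead=+ remaining=[+ num * ( ( id ) ) $]
Step 3: reduce T->F. Stack=[T] ptr=1 lookahead=+ remaining=[+ num * ( ( id ) ) $]
Step 4: reduce E->T. Stack=[E] ptr=1 lookahead=+ remaining=[+ num * ( ( id ) ) $]
Step 5: shift +. Stack=[E +] ptr=2 lookahead=num remaining=[num * ( ( id ) ) $]
Step 6: shift num. Stack=[E + num] ptr=3 lookahead=* remaining=[* ( ( id ) ) $]
Step 7: reduce F->num. Stack=[E + F] ptr=3 lookahead=* remaining=[* ( ( id ) ) $]
Step 8: reduce T->F. Stack=[E + T] ptr=3 lookahead=* remaining=[* ( ( id ) ) $]
Step 9: shift *. Stack=[E + T *] ptr=4 lookahead=( remaining=[( ( id ) ) $]
Step 10: shift (. Stack=[E + T * (] ptr=5 lookahead=( remaining=[( id ) ) $]
Step 11: shift (. Stack=[E + T * ( (] ptr=6 lookahead=id remaining=[id ) ) $]
Step 12: shift id. Stack=[E + T * ( ( id] ptr=7 lookahead=) remaining=[) ) $]
Step 13: reduce F->id. Stack=[E + T * ( ( F] ptr=7 lookahead=) remaining=[) ) $]
Step 14: reduce T->F. Stack=[E + T * ( ( T] ptr=7 lookahead=) remaining=[) ) $]
Step 15: reduce E->T. Stack=[E + T * ( ( E] ptr=7 lookahead=) remaining=[) ) $]
Step 16: shift ). Stack=[E + T * ( ( E )] ptr=8 lookahead=) remaining=[) $]
Step 17: reduce F->( E ). Stack=[E + T * ( F] ptr=8 lookahead=) remaining=[) $]
Step 18: reduce T->F. Stack=[E + T * ( T] ptr=8 lookahead=) remaining=[) $]
Step 19: reduce E->T. Stack=[E + T * ( E] ptr=8 lookahead=) remaining=[) $]
Step 20: shift ). Stack=[E + T * ( E )] ptr=9 lookahead=$ remaining=[$]
Step 21: reduce F->( E ). Stack=[E + T * F] ptr=9 lookahead=$ remaining=[$]
Step 22: reduce T->T * F. Stack=[E + T] ptr=9 lookahead=$ remaining=[$]
Step 23: reduce E->E + T. Stack=[E] ptr=9 lookahead=$ remaining=[$]
Step 24: accept. Stack=[E] ptr=9 lookahead=$ remaining=[$]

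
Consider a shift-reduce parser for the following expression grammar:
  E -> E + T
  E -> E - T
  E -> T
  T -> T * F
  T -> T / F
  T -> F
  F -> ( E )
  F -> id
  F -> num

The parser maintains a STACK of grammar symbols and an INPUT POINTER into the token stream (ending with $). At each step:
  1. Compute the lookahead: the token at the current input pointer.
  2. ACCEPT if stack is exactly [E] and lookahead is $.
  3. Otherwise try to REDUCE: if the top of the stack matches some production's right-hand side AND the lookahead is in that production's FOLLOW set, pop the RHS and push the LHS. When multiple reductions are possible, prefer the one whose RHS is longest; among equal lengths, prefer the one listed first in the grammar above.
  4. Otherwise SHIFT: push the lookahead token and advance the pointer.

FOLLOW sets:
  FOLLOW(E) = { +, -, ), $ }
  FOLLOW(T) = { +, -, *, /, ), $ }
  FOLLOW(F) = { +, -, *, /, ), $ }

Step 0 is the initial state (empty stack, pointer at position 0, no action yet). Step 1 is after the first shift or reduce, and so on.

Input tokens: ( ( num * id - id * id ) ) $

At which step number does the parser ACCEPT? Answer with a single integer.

Step 1: shift (. Stack=[(] ptr=1 lookahead=( remaining=[( num * id - id * id ) ) $]
Step 2: shift (. Stack=[( (] ptr=2 lookahead=num remaining=[num * id - id * id ) ) $]
Step 3: shift num. Stack=[( ( num] ptr=3 lookahead=* remaining=[* id - id * id ) ) $]
Step 4: reduce F->num. Stack=[( ( F] ptr=3 lookahead=* remaining=[* id - id * id ) ) $]
Step 5: reduce T->F. Stack=[( ( T] ptr=3 lookahead=* remaining=[* id - id * id ) ) $]
Step 6: shift *. Stack=[( ( T *] ptr=4 lookahead=id remaining=[id - id * id ) ) $]
Step 7: shift id. Stack=[( ( T * id] ptr=5 lookahead=- remaining=[- id * id ) ) $]
Step 8: reduce F->id. Stack=[( ( T * F] ptr=5 lookahead=- remaining=[- id * id ) ) $]
Step 9: reduce T->T * F. Stack=[( ( T] ptr=5 lookahead=- remaining=[- id * id ) ) $]
Step 10: reduce E->T. Stack=[( ( E] ptr=5 lookahead=- remaining=[- id * id ) ) $]
Step 11: shift -. Stack=[( ( E -] ptr=6 lookahead=id remaining=[id * id ) ) $]
Step 12: shift id. Stack=[( ( E - id] ptr=7 lookahead=* remaining=[* id ) ) $]
Step 13: reduce F->id. Stack=[( ( E - F] ptr=7 lookahead=* remaining=[* id ) ) $]
Step 14: reduce T->F. Stack=[( ( E - T] ptr=7 lookahead=* remaining=[* id ) ) $]
Step 15: shift *. Stack=[( ( E - T *] ptr=8 lookahead=id remaining=[id ) ) $]
Step 16: shift id. Stack=[( ( E - T * id] ptr=9 lookahead=) remaining=[) ) $]
Step 17: reduce F->id. Stack=[( ( E - T * F] ptr=9 lookahead=) remaining=[) ) $]
Step 18: reduce T->T * F. Stack=[( ( E - T] ptr=9 lookahead=) remaining=[) ) $]
Step 19: reduce E->E - T. Stack=[( ( E] ptr=9 lookahead=) remaining=[) ) $]
Step 20: shift ). Stack=[( ( E )] ptr=10 lookahead=) remaining=[) $]
Step 21: reduce F->( E ). Stack=[( F] ptr=10 lookahead=) remaining=[) $]
Step 22: reduce T->F. Stack=[( T] ptr=10 lookahead=) remaining=[) $]
Step 23: reduce E->T. Stack=[( E] ptr=10 lookahead=) remaining=[) $]
Step 24: shift ). Stack=[( E )] ptr=11 lookahead=$ remaining=[$]
Step 25: reduce F->( E ). Stack=[F] ptr=11 lookahead=$ remaining=[$]
Step 26: reduce T->F. Stack=[T] ptr=11 lookahead=$ remaining=[$]
Step 27: reduce E->T. Stack=[E] ptr=11 lookahead=$ remaining=[$]
Step 28: accept. Stack=[E] ptr=11 lookahead=$ remaining=[$]

Answer: 28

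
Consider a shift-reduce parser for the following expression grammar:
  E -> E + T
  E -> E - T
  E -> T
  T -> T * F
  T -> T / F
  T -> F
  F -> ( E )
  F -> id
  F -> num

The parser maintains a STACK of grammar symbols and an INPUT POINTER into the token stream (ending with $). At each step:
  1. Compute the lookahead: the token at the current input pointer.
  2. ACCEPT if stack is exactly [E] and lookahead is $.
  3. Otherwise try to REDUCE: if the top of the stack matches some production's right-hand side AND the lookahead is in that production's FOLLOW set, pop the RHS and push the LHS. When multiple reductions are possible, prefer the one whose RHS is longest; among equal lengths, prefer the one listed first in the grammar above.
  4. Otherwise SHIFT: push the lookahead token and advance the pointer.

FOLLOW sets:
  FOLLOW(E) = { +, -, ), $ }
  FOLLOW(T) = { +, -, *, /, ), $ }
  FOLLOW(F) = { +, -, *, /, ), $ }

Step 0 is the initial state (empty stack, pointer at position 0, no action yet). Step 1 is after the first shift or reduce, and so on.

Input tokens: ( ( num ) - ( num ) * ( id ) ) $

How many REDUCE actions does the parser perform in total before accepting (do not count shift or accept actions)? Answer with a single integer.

Answer: 20

Derivation:
Step 1: shift (. Stack=[(] ptr=1 lookahead=( remaining=[( num ) - ( num ) * ( id ) ) $]
Step 2: shift (. Stack=[( (] ptr=2 lookahead=num remaining=[num ) - ( num ) * ( id ) ) $]
Step 3: shift num. Stack=[( ( num] ptr=3 lookahead=) remaining=[) - ( num ) * ( id ) ) $]
Step 4: reduce F->num. Stack=[( ( F] ptr=3 lookahead=) remaining=[) - ( num ) * ( id ) ) $]
Step 5: reduce T->F. Stack=[( ( T] ptr=3 lookahead=) remaining=[) - ( num ) * ( id ) ) $]
Step 6: reduce E->T. Stack=[( ( E] ptr=3 lookahead=) remaining=[) - ( num ) * ( id ) ) $]
Step 7: shift ). Stack=[( ( E )] ptr=4 lookahead=- remaining=[- ( num ) * ( id ) ) $]
Step 8: reduce F->( E ). Stack=[( F] ptr=4 lookahead=- remaining=[- ( num ) * ( id ) ) $]
Step 9: reduce T->F. Stack=[( T] ptr=4 lookahead=- remaining=[- ( num ) * ( id ) ) $]
Step 10: reduce E->T. Stack=[( E] ptr=4 lookahead=- remaining=[- ( num ) * ( id ) ) $]
Step 11: shift -. Stack=[( E -] ptr=5 lookahead=( remaining=[( num ) * ( id ) ) $]
Step 12: shift (. Stack=[( E - (] ptr=6 lookahead=num remaining=[num ) * ( id ) ) $]
Step 13: shift num. Stack=[( E - ( num] ptr=7 lookahead=) remaining=[) * ( id ) ) $]
Step 14: reduce F->num. Stack=[( E - ( F] ptr=7 lookahead=) remaining=[) * ( id ) ) $]
Step 15: reduce T->F. Stack=[( E - ( T] ptr=7 lookahead=) remaining=[) * ( id ) ) $]
Step 16: reduce E->T. Stack=[( E - ( E] ptr=7 lookahead=) remaining=[) * ( id ) ) $]
Step 17: shift ). Stack=[( E - ( E )] ptr=8 lookahead=* remaining=[* ( id ) ) $]
Step 18: reduce F->( E ). Stack=[( E - F] ptr=8 lookahead=* remaining=[* ( id ) ) $]
Step 19: reduce T->F. Stack=[( E - T] ptr=8 lookahead=* remaining=[* ( id ) ) $]
Step 20: shift *. Stack=[( E - T *] ptr=9 lookahead=( remaining=[( id ) ) $]
Step 21: shift (. Stack=[( E - T * (] ptr=10 lookahead=id remaining=[id ) ) $]
Step 22: shift id. Stack=[( E - T * ( id] ptr=11 lookahead=) remaining=[) ) $]
Step 23: reduce F->id. Stack=[( E - T * ( F] ptr=11 lookahead=) remaining=[) ) $]
Step 24: reduce T->F. Stack=[( E - T * ( T] ptr=11 lookahead=) remaining=[) ) $]
Step 25: reduce E->T. Stack=[( E - T * ( E] ptr=11 lookahead=) remaining=[) ) $]
Step 26: shift ). Stack=[( E - T * ( E )] ptr=12 lookahead=) remaining=[) $]
Step 27: reduce F->( E ). Stack=[( E - T * F] ptr=12 lookahead=) remaining=[) $]
Step 28: reduce T->T * F. Stack=[( E - T] ptr=12 lookahead=) remaining=[) $]
Step 29: reduce E->E - T. Stack=[( E] ptr=12 lookahead=) remaining=[) $]
Step 30: shift ). Stack=[( E )] ptr=13 lookahead=$ remaining=[$]
Step 31: reduce F->( E ). Stack=[F] ptr=13 lookahead=$ remaining=[$]
Step 32: reduce T->F. Stack=[T] ptr=13 lookahead=$ remaining=[$]
Step 33: reduce E->T. Stack=[E] ptr=13 lookahead=$ remaining=[$]
Step 34: accept. Stack=[E] ptr=13 lookahead=$ remaining=[$]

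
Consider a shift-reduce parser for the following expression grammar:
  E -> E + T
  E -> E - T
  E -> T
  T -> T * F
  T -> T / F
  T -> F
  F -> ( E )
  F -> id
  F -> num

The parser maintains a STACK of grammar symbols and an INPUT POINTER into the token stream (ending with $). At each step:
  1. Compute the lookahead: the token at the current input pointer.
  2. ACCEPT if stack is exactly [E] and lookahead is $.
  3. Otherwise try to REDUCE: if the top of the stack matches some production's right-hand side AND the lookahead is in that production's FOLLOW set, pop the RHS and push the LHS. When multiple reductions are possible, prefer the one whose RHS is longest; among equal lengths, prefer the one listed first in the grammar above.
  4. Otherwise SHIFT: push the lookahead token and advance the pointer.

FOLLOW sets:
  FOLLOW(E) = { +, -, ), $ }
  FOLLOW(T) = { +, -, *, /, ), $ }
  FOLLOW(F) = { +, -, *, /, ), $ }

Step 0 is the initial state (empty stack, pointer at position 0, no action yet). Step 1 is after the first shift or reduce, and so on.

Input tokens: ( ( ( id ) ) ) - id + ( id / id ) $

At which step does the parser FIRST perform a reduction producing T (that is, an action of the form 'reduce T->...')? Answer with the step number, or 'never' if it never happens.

Answer: 6

Derivation:
Step 1: shift (. Stack=[(] ptr=1 lookahead=( remaining=[( ( id ) ) ) - id + ( id / id ) $]
Step 2: shift (. Stack=[( (] ptr=2 lookahead=( remaining=[( id ) ) ) - id + ( id / id ) $]
Step 3: shift (. Stack=[( ( (] ptr=3 lookahead=id remaining=[id ) ) ) - id + ( id / id ) $]
Step 4: shift id. Stack=[( ( ( id] ptr=4 lookahead=) remaining=[) ) ) - id + ( id / id ) $]
Step 5: reduce F->id. Stack=[( ( ( F] ptr=4 lookahead=) remaining=[) ) ) - id + ( id / id ) $]
Step 6: reduce T->F. Stack=[( ( ( T] ptr=4 lookahead=) remaining=[) ) ) - id + ( id / id ) $]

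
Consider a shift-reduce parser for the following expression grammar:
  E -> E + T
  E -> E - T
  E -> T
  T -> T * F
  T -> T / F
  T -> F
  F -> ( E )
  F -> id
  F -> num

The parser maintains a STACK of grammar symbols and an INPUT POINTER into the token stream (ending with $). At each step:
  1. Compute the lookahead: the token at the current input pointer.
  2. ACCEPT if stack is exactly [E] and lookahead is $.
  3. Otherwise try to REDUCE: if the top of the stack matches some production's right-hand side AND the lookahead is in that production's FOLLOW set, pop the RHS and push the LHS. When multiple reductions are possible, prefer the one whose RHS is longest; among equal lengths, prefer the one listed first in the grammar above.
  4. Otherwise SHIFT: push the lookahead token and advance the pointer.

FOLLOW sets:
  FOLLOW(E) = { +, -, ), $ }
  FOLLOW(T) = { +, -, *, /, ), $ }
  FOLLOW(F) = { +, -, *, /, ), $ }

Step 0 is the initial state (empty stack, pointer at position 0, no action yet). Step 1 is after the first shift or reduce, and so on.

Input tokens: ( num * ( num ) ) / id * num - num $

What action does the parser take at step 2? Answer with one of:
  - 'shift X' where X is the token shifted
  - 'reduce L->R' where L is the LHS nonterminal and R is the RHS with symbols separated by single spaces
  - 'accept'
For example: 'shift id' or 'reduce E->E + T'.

Step 1: shift (. Stack=[(] ptr=1 lookahead=num remaining=[num * ( num ) ) / id * num - num $]
Step 2: shift num. Stack=[( num] ptr=2 lookahead=* remaining=[* ( num ) ) / id * num - num $]

Answer: shift num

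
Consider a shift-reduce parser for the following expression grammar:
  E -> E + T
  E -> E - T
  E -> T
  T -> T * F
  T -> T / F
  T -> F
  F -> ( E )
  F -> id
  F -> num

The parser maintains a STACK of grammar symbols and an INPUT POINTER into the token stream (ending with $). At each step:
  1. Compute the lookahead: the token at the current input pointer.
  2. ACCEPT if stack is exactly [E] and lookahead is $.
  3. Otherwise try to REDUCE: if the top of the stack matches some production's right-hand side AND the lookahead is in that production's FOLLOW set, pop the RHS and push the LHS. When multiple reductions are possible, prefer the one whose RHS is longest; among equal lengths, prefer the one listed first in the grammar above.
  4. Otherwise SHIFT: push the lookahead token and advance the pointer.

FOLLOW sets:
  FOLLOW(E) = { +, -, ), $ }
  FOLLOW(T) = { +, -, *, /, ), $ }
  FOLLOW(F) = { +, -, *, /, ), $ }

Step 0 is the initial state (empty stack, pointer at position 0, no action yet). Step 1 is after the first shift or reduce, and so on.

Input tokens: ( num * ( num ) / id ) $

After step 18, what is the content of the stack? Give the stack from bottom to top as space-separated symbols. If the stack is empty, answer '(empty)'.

Step 1: shift (. Stack=[(] ptr=1 lookahead=num remaining=[num * ( num ) / id ) $]
Step 2: shift num. Stack=[( num] ptr=2 lookahead=* remaining=[* ( num ) / id ) $]
Step 3: reduce F->num. Stack=[( F] ptr=2 lookahead=* remaining=[* ( num ) / id ) $]
Step 4: reduce T->F. Stack=[( T] ptr=2 lookahead=* remaining=[* ( num ) / id ) $]
Step 5: shift *. Stack=[( T *] ptr=3 lookahead=( remaining=[( num ) / id ) $]
Step 6: shift (. Stack=[( T * (] ptr=4 lookahead=num remaining=[num ) / id ) $]
Step 7: shift num. Stack=[( T * ( num] ptr=5 lookahead=) remaining=[) / id ) $]
Step 8: reduce F->num. Stack=[( T * ( F] ptr=5 lookahead=) remaining=[) / id ) $]
Step 9: reduce T->F. Stack=[( T * ( T] ptr=5 lookahead=) remaining=[) / id ) $]
Step 10: reduce E->T. Stack=[( T * ( E] ptr=5 lookahead=) remaining=[) / id ) $]
Step 11: shift ). Stack=[( T * ( E )] ptr=6 lookahead=/ remaining=[/ id ) $]
Step 12: reduce F->( E ). Stack=[( T * F] ptr=6 lookahead=/ remaining=[/ id ) $]
Step 13: reduce T->T * F. Stack=[( T] ptr=6 lookahead=/ remaining=[/ id ) $]
Step 14: shift /. Stack=[( T /] ptr=7 lookahead=id remaining=[id ) $]
Step 15: shift id. Stack=[( T / id] ptr=8 lookahead=) remaining=[) $]
Step 16: reduce F->id. Stack=[( T / F] ptr=8 lookahead=) remaining=[) $]
Step 17: reduce T->T / F. Stack=[( T] ptr=8 lookahead=) remaining=[) $]
Step 18: reduce E->T. Stack=[( E] ptr=8 lookahead=) remaining=[) $]

Answer: ( E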